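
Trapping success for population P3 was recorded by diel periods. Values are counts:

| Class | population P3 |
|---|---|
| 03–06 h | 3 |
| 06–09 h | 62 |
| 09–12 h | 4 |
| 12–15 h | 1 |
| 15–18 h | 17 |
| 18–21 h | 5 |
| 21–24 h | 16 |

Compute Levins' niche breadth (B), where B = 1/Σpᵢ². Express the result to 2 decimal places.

Proportions for population P3 (n=108): 3/108=0.0278, 62/108=0.5741, 4/108=0.0370, 1/108=0.0093, 17/108=0.1574, 5/108=0.0463, 16/108=0.1481
Σpᵢ² = 0.0278² + 0.5741² + 0.0370² + 0.0093² + 0.1574² + 0.0463² + 0.1481² = 0.000773 + 0.329591 + 0.001369 + 0.000086 + 0.024775 + 0.002144 + 0.021934 = 0.380672
B = 1 / 0.380672 = 2.6269

2.63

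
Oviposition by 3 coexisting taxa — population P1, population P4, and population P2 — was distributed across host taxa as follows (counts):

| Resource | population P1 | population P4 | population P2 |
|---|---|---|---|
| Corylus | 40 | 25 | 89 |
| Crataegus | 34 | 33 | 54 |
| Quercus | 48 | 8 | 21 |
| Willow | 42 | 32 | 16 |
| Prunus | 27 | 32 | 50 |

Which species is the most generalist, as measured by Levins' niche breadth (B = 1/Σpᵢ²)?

population P1

Proportions for population P1 (n=191): 40/191=0.2094, 34/191=0.1780, 48/191=0.2513, 42/191=0.2199, 27/191=0.1414
Proportions for population P4 (n=130): 25/130=0.1923, 33/130=0.2538, 8/130=0.0615, 32/130=0.2462, 32/130=0.2462
Proportions for population P2 (n=230): 89/230=0.3870, 54/230=0.2348, 21/230=0.0913, 16/230=0.0696, 50/230=0.2174
Σp_P1ᵢ² = 0.2094² + 0.1780² + 0.2513² + 0.2199² + 0.1414² = 0.043848 + 0.031684 + 0.063152 + 0.048356 + 0.019994 = 0.207034
B_P1 = 1 / 0.207034 = 4.8301
Σp_P4ᵢ² = 0.1923² + 0.2538² + 0.0615² + 0.2462² + 0.2462² = 0.036979 + 0.064414 + 0.003782 + 0.060614 + 0.060614 = 0.226403
B_P4 = 1 / 0.226403 = 4.4169
Σp_P2ᵢ² = 0.3870² + 0.2348² + 0.0913² + 0.0696² + 0.2174² = 0.149769 + 0.055131 + 0.008336 + 0.004844 + 0.047263 = 0.265343
B_P2 = 1 / 0.265343 = 3.7687
Highest B → broadest niche (most generalist): population P1 (B = 4.83).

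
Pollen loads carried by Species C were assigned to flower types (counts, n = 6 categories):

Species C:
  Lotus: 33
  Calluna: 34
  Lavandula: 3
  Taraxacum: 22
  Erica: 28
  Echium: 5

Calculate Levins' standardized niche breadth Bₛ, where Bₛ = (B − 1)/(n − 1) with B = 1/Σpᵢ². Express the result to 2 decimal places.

0.68

Proportions for Species C (n=125): 33/125=0.2640, 34/125=0.2720, 3/125=0.0240, 22/125=0.1760, 28/125=0.2240, 5/125=0.0400
Σpᵢ² = 0.2640² + 0.2720² + 0.0240² + 0.1760² + 0.2240² + 0.0400² = 0.069696 + 0.073984 + 0.000576 + 0.030976 + 0.050176 + 0.001600 = 0.227008
B = 1 / 0.227008 = 4.4051
Bₛ = (B − 1)/(n − 1) = (4.4051 − 1)/(6 − 1) = 3.4051/5 = 0.6810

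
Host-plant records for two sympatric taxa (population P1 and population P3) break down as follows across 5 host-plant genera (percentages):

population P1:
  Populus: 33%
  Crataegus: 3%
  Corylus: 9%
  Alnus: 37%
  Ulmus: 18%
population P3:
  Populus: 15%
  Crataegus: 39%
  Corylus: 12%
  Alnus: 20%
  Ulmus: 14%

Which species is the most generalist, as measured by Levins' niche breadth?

Convert percentages to proportions (divide by 100).
Σp_P1ᵢ² = 0.33² + 0.03² + 0.09² + 0.37² + 0.18² = 0.1089 + 0.0009 + 0.0081 + 0.1369 + 0.0324 = 0.2872
B_P1 = 1 / 0.2872 = 3.4819
Σp_P3ᵢ² = 0.15² + 0.39² + 0.12² + 0.20² + 0.14² = 0.0225 + 0.1521 + 0.0144 + 0.0400 + 0.0196 = 0.2486
B_P3 = 1 / 0.2486 = 4.0225
Highest B → broadest niche (most generalist): population P3 (B = 4.02).

population P3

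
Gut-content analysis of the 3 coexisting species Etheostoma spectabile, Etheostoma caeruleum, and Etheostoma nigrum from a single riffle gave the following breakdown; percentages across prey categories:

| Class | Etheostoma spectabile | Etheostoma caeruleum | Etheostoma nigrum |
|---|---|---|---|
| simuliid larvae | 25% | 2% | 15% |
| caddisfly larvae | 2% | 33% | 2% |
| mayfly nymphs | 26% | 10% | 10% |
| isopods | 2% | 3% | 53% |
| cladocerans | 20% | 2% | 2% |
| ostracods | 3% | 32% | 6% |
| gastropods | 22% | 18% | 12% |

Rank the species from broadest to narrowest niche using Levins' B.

Convert percentages to proportions (divide by 100).
Σp_specᵢ² = 0.25² + 0.02² + 0.26² + 0.02² + 0.20² + 0.03² + 0.22² = 0.0625 + 0.0004 + 0.0676 + 0.0004 + 0.0400 + 0.0009 + 0.0484 = 0.2202
B_spec = 1 / 0.2202 = 4.5413
Σp_caerᵢ² = 0.02² + 0.33² + 0.10² + 0.03² + 0.02² + 0.32² + 0.18² = 0.0004 + 0.1089 + 0.0100 + 0.0009 + 0.0004 + 0.1024 + 0.0324 = 0.2554
B_caer = 1 / 0.2554 = 3.9154
Σp_nigrᵢ² = 0.15² + 0.02² + 0.10² + 0.53² + 0.02² + 0.06² + 0.12² = 0.0225 + 0.0004 + 0.0100 + 0.2809 + 0.0004 + 0.0036 + 0.0144 = 0.3322
B_nigr = 1 / 0.3322 = 3.0102
Ranking by B (broadest → narrowest): Etheostoma spectabile (4.54) > Etheostoma caeruleum (3.92) > Etheostoma nigrum (3.01)

Etheostoma spectabile > Etheostoma caeruleum > Etheostoma nigrum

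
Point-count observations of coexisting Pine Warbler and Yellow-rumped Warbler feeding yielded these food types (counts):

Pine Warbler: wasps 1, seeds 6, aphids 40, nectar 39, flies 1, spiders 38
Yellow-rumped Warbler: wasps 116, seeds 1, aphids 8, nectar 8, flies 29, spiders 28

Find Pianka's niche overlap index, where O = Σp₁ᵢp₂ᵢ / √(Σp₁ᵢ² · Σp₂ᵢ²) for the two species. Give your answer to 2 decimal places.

Proportions for Pine Warbler (n=125): 1/125=0.0080, 6/125=0.0480, 40/125=0.3200, 39/125=0.3120, 1/125=0.0080, 38/125=0.3040
Proportions for Yellow-rumped Warbler (n=190): 116/190=0.6105, 1/190=0.0053, 8/190=0.0421, 8/190=0.0421, 29/190=0.1526, 28/190=0.1474
Σ p₁ᵢp₂ᵢ = 0.004884 + 0.000254 + 0.013472 + 0.013135 + 0.001221 + 0.044810 = 0.077776
Σp_1ᵢ² = 0.0080² + 0.0480² + 0.3200² + 0.3120² + 0.0080² + 0.3040² = 0.000064 + 0.002304 + 0.102400 + 0.097344 + 0.000064 + 0.092416 = 0.294592
Σp_2ᵢ² = 0.6105² + 0.0053² + 0.0421² + 0.0421² + 0.1526² + 0.1474² = 0.372710 + 0.000028 + 0.001772 + 0.001772 + 0.023287 + 0.021727 = 0.421296
O = 0.077776 / √(0.294592 × 0.421296) = 0.077776 / 0.3522931 = 0.2208

0.22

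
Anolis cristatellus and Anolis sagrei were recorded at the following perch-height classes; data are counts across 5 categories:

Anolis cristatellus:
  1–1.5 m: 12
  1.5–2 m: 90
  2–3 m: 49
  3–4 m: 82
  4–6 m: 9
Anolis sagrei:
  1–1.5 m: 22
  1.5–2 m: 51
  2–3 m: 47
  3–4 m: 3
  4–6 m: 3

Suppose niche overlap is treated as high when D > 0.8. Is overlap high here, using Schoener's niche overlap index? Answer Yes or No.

Proportions for Anolis cristatellus (n=242): 12/242=0.0496, 90/242=0.3719, 49/242=0.2025, 82/242=0.3388, 9/242=0.0372
Proportions for Anolis sagrei (n=126): 22/126=0.1746, 51/126=0.4048, 47/126=0.3730, 3/126=0.0238, 3/126=0.0238
Σ|p₁ᵢ − p₂ᵢ| = 0.1250 + 0.0329 + 0.1705 + 0.3150 + 0.0134 = 0.6568
D = 1 − ½ × 0.6568 = 1 − 0.32840 = 0.67160
D = 0.67160 < 0.8 → No.

No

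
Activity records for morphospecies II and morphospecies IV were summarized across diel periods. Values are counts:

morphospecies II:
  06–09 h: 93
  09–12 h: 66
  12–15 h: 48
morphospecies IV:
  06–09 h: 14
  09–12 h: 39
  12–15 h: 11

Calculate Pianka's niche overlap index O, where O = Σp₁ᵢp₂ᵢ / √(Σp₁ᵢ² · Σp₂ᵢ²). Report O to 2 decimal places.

0.83

Proportions for morphospecies II (n=207): 93/207=0.4493, 66/207=0.3188, 48/207=0.2319
Proportions for morphospecies IV (n=64): 14/64=0.2188, 39/64=0.6094, 11/64=0.1719
Σ p₁ᵢp₂ᵢ = 0.098307 + 0.194277 + 0.039864 = 0.332448
Σp_1ᵢ² = 0.4493² + 0.3188² + 0.2319² = 0.201870 + 0.101633 + 0.053778 = 0.357281
Σp_2ᵢ² = 0.2188² + 0.6094² + 0.1719² = 0.047873 + 0.371368 + 0.029550 = 0.448791
O = 0.332448 / √(0.357281 × 0.448791) = 0.332448 / 0.4004304 = 0.8302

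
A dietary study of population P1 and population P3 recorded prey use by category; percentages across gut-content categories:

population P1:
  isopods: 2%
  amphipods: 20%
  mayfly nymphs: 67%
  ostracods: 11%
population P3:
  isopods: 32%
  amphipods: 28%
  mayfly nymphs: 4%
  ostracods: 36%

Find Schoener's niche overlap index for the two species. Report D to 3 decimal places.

Convert percentages to proportions (divide by 100).
Σ|p₁ᵢ − p₂ᵢ| = 0.30 + 0.08 + 0.63 + 0.25 = 1.26
D = 1 − ½ × 1.26 = 1 − 0.630 = 0.37000

0.370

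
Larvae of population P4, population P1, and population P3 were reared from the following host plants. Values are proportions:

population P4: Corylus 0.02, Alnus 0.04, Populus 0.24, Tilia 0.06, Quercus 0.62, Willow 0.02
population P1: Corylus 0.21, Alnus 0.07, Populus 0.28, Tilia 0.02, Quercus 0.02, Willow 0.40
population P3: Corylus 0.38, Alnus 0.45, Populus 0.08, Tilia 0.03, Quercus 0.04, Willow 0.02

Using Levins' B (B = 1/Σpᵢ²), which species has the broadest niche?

population P1

Σp_P4ᵢ² = 0.02² + 0.04² + 0.24² + 0.06² + 0.62² + 0.02² = 0.0004 + 0.0016 + 0.0576 + 0.0036 + 0.3844 + 0.0004 = 0.4480
B_P4 = 1 / 0.4480 = 2.2321
Σp_P1ᵢ² = 0.21² + 0.07² + 0.28² + 0.02² + 0.02² + 0.40² = 0.0441 + 0.0049 + 0.0784 + 0.0004 + 0.0004 + 0.1600 = 0.2882
B_P1 = 1 / 0.2882 = 3.4698
Σp_P3ᵢ² = 0.38² + 0.45² + 0.08² + 0.03² + 0.04² + 0.02² = 0.1444 + 0.2025 + 0.0064 + 0.0009 + 0.0016 + 0.0004 = 0.3562
B_P3 = 1 / 0.3562 = 2.8074
Highest B → broadest niche (most generalist): population P1 (B = 3.47).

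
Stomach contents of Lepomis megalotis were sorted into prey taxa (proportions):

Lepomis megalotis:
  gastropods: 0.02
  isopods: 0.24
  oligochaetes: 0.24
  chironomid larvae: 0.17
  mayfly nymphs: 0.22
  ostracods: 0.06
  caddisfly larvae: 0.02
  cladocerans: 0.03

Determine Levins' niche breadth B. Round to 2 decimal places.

Σpᵢ² = 0.02² + 0.24² + 0.24² + 0.17² + 0.22² + 0.06² + 0.02² + 0.03² = 0.0004 + 0.0576 + 0.0576 + 0.0289 + 0.0484 + 0.0036 + 0.0004 + 0.0009 = 0.1978
B = 1 / 0.1978 = 5.0556

5.06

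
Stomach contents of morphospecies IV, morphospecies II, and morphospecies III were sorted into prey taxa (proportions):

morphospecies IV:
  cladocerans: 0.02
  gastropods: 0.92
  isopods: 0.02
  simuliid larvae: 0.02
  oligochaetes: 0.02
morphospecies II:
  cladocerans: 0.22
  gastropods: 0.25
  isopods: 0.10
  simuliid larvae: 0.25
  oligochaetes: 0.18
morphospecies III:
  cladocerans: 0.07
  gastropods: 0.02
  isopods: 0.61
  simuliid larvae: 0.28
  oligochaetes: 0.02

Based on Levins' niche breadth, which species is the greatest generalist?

morphospecies II

Σp_IVᵢ² = 0.02² + 0.92² + 0.02² + 0.02² + 0.02² = 0.0004 + 0.8464 + 0.0004 + 0.0004 + 0.0004 = 0.8480
B_IV = 1 / 0.8480 = 1.1792
Σp_IIᵢ² = 0.22² + 0.25² + 0.10² + 0.25² + 0.18² = 0.0484 + 0.0625 + 0.0100 + 0.0625 + 0.0324 = 0.2158
B_II = 1 / 0.2158 = 4.6339
Σp_IIIᵢ² = 0.07² + 0.02² + 0.61² + 0.28² + 0.02² = 0.0049 + 0.0004 + 0.3721 + 0.0784 + 0.0004 = 0.4562
B_III = 1 / 0.4562 = 2.1920
Highest B → broadest niche (most generalist): morphospecies II (B = 4.63).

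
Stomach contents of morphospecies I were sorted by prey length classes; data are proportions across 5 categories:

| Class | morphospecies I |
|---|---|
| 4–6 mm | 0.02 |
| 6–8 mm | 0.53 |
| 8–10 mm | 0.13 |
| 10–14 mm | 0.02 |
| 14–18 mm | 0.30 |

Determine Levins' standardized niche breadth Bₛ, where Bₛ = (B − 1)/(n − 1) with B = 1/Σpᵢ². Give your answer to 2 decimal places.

Σpᵢ² = 0.02² + 0.53² + 0.13² + 0.02² + 0.30² = 0.0004 + 0.2809 + 0.0169 + 0.0004 + 0.0900 = 0.3886
B = 1 / 0.3886 = 2.5733
Bₛ = (B − 1)/(n − 1) = (2.5733 − 1)/(5 − 1) = 1.5733/4 = 0.3933

0.39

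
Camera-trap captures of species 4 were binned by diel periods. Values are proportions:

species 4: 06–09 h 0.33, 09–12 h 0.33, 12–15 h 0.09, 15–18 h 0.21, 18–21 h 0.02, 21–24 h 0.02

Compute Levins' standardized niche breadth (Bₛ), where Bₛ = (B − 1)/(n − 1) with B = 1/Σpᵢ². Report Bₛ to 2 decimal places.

Σpᵢ² = 0.33² + 0.33² + 0.09² + 0.21² + 0.02² + 0.02² = 0.1089 + 0.1089 + 0.0081 + 0.0441 + 0.0004 + 0.0004 = 0.2708
B = 1 / 0.2708 = 3.6928
Bₛ = (B − 1)/(n − 1) = (3.6928 − 1)/(6 − 1) = 2.6928/5 = 0.5386

0.54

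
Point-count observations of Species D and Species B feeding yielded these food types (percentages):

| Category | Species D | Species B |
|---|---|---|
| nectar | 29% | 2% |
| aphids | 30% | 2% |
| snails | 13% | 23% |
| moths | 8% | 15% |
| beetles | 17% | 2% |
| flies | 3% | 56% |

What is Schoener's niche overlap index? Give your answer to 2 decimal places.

0.30

Convert percentages to proportions (divide by 100).
Σ|p₁ᵢ − p₂ᵢ| = 0.27 + 0.28 + 0.10 + 0.07 + 0.15 + 0.53 = 1.40
D = 1 − ½ × 1.40 = 1 − 0.700 = 0.3000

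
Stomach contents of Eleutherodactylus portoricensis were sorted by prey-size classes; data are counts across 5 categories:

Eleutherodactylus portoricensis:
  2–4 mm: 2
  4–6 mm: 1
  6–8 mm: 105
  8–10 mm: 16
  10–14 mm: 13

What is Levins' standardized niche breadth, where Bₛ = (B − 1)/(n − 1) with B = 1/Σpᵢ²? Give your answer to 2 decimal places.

0.16

Proportions for Eleutherodactylus portoricensis (n=137): 2/137=0.0146, 1/137=0.0073, 105/137=0.7664, 16/137=0.1168, 13/137=0.0949
Σpᵢ² = 0.0146² + 0.0073² + 0.7664² + 0.1168² + 0.0949² = 0.000213 + 0.000053 + 0.587369 + 0.013642 + 0.009006 = 0.610283
B = 1 / 0.610283 = 1.6386
Bₛ = (B − 1)/(n − 1) = (1.6386 − 1)/(5 − 1) = 0.6386/4 = 0.1597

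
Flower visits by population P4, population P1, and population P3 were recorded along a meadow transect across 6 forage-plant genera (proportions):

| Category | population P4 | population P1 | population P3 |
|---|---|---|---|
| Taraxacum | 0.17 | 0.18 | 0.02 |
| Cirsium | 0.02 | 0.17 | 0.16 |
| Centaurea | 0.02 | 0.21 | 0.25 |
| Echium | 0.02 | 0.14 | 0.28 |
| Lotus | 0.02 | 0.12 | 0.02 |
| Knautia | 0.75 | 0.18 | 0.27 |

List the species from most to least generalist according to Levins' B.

population P1 > population P3 > population P4

Σp_P4ᵢ² = 0.17² + 0.02² + 0.02² + 0.02² + 0.02² + 0.75² = 0.0289 + 0.0004 + 0.0004 + 0.0004 + 0.0004 + 0.5625 = 0.5930
B_P4 = 1 / 0.5930 = 1.6863
Σp_P1ᵢ² = 0.18² + 0.17² + 0.21² + 0.14² + 0.12² + 0.18² = 0.0324 + 0.0289 + 0.0441 + 0.0196 + 0.0144 + 0.0324 = 0.1718
B_P1 = 1 / 0.1718 = 5.8207
Σp_P3ᵢ² = 0.02² + 0.16² + 0.25² + 0.28² + 0.02² + 0.27² = 0.0004 + 0.0256 + 0.0625 + 0.0784 + 0.0004 + 0.0729 = 0.2402
B_P3 = 1 / 0.2402 = 4.1632
Ranking by B (broadest → narrowest): population P1 (5.82) > population P3 (4.16) > population P4 (1.69)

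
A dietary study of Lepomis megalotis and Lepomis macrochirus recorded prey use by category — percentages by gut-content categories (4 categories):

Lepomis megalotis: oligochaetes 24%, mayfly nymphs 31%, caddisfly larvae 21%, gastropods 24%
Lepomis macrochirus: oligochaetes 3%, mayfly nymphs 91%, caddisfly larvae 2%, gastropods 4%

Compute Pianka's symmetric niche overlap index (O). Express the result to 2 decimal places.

Convert percentages to proportions (divide by 100).
Σ p₁ᵢp₂ᵢ = 0.0072 + 0.2821 + 0.0042 + 0.0096 = 0.3031
Σp_1ᵢ² = 0.24² + 0.31² + 0.21² + 0.24² = 0.0576 + 0.0961 + 0.0441 + 0.0576 = 0.2554
Σp_2ᵢ² = 0.03² + 0.91² + 0.02² + 0.04² = 0.0009 + 0.8281 + 0.0004 + 0.0016 = 0.8310
O = 0.3031 / √(0.2554 × 0.8310) = 0.3031 / 0.46069 = 0.6579

0.66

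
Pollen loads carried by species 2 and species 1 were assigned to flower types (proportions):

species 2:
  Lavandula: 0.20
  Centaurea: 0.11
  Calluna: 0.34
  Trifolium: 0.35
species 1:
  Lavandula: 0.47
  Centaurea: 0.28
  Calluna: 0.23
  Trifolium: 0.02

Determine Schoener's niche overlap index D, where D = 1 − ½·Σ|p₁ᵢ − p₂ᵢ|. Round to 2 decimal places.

0.56

Σ|p₁ᵢ − p₂ᵢ| = 0.27 + 0.17 + 0.11 + 0.33 = 0.88
D = 1 − ½ × 0.88 = 1 − 0.440 = 0.5600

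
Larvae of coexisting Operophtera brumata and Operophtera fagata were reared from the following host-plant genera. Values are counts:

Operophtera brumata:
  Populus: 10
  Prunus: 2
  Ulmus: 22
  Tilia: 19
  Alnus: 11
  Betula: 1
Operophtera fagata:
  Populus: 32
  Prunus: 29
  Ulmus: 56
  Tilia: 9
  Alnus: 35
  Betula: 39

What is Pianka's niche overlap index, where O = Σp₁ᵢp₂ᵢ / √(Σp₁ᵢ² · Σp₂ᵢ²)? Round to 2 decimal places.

0.76

Proportions for Operophtera brumata (n=65): 10/65=0.1538, 2/65=0.0308, 22/65=0.3385, 19/65=0.2923, 11/65=0.1692, 1/65=0.0154
Proportions for Operophtera fagata (n=200): 32/200=0.1600, 29/200=0.1450, 56/200=0.2800, 9/200=0.0450, 35/200=0.1750, 39/200=0.1950
Σ p₁ᵢp₂ᵢ = 0.024608 + 0.004466 + 0.094780 + 0.013154 + 0.029610 + 0.003003 = 0.169621
Σp_1ᵢ² = 0.1538² + 0.0308² + 0.3385² + 0.2923² + 0.1692² + 0.0154² = 0.023654 + 0.000949 + 0.114582 + 0.085439 + 0.028629 + 0.000237 = 0.253490
Σp_2ᵢ² = 0.1600² + 0.1450² + 0.2800² + 0.0450² + 0.1750² + 0.1950² = 0.025600 + 0.021025 + 0.078400 + 0.002025 + 0.030625 + 0.038025 = 0.195700
O = 0.169621 / √(0.253490 × 0.195700) = 0.169621 / 0.2227285 = 0.7616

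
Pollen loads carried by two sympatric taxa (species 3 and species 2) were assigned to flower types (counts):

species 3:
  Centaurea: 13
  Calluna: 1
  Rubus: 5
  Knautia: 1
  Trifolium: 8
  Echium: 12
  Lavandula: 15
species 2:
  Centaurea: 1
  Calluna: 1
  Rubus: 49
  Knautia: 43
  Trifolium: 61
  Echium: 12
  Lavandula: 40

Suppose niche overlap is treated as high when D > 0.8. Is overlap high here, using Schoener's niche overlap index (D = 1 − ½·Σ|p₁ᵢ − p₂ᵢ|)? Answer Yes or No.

No

Proportions for species 3 (n=55): 13/55=0.2364, 1/55=0.0182, 5/55=0.0909, 1/55=0.0182, 8/55=0.1455, 12/55=0.2182, 15/55=0.2727
Proportions for species 2 (n=207): 1/207=0.0048, 1/207=0.0048, 49/207=0.2367, 43/207=0.2077, 61/207=0.2947, 12/207=0.0580, 40/207=0.1932
Σ|p₁ᵢ − p₂ᵢ| = 0.2316 + 0.0134 + 0.1458 + 0.1895 + 0.1492 + 0.1602 + 0.0795 = 0.9692
D = 1 − ½ × 0.9692 = 1 − 0.48460 = 0.51540
D = 0.51540 < 0.8 → No.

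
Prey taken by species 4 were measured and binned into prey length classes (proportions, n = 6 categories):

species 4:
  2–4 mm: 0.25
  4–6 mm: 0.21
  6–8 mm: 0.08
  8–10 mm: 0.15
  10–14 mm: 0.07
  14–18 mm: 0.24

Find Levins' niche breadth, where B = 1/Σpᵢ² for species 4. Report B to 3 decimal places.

Σpᵢ² = 0.25² + 0.21² + 0.08² + 0.15² + 0.07² + 0.24² = 0.0625 + 0.0441 + 0.0064 + 0.0225 + 0.0049 + 0.0576 = 0.1980
B = 1 / 0.1980 = 5.05051

5.051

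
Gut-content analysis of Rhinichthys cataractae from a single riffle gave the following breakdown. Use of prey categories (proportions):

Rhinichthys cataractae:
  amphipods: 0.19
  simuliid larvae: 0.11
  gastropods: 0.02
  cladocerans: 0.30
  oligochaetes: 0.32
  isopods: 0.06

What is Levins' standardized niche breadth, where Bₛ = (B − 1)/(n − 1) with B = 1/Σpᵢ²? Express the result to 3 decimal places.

0.618

Σpᵢ² = 0.19² + 0.11² + 0.02² + 0.30² + 0.32² + 0.06² = 0.0361 + 0.0121 + 0.0004 + 0.0900 + 0.1024 + 0.0036 = 0.2446
B = 1 / 0.2446 = 4.08831
Bₛ = (B − 1)/(n − 1) = (4.08831 − 1)/(6 − 1) = 3.08831/5 = 0.61766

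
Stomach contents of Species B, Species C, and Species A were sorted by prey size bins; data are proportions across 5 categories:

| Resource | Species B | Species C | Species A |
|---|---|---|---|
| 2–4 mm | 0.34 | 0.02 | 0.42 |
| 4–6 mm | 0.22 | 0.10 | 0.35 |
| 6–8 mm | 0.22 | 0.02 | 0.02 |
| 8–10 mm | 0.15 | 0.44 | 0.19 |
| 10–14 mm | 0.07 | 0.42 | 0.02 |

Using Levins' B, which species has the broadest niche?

Species B

Σp_Bᵢ² = 0.34² + 0.22² + 0.22² + 0.15² + 0.07² = 0.1156 + 0.0484 + 0.0484 + 0.0225 + 0.0049 = 0.2398
B_B = 1 / 0.2398 = 4.1701
Σp_Cᵢ² = 0.02² + 0.10² + 0.02² + 0.44² + 0.42² = 0.0004 + 0.0100 + 0.0004 + 0.1936 + 0.1764 = 0.3808
B_C = 1 / 0.3808 = 2.6261
Σp_Aᵢ² = 0.42² + 0.35² + 0.02² + 0.19² + 0.02² = 0.1764 + 0.1225 + 0.0004 + 0.0361 + 0.0004 = 0.3358
B_A = 1 / 0.3358 = 2.9780
Highest B → broadest niche (most generalist): Species B (B = 4.17).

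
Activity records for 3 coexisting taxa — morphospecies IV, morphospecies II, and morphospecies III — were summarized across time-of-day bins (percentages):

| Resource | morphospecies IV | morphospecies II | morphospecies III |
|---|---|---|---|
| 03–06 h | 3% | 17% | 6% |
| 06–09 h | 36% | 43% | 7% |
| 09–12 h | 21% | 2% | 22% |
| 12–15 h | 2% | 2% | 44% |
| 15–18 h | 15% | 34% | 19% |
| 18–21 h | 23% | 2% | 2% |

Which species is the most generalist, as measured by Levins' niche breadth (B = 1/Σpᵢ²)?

Convert percentages to proportions (divide by 100).
Σp_IVᵢ² = 0.03² + 0.36² + 0.21² + 0.02² + 0.15² + 0.23² = 0.0009 + 0.1296 + 0.0441 + 0.0004 + 0.0225 + 0.0529 = 0.2504
B_IV = 1 / 0.2504 = 3.9936
Σp_IIᵢ² = 0.17² + 0.43² + 0.02² + 0.02² + 0.34² + 0.02² = 0.0289 + 0.1849 + 0.0004 + 0.0004 + 0.1156 + 0.0004 = 0.3306
B_II = 1 / 0.3306 = 3.0248
Σp_IIIᵢ² = 0.06² + 0.07² + 0.22² + 0.44² + 0.19² + 0.02² = 0.0036 + 0.0049 + 0.0484 + 0.1936 + 0.0361 + 0.0004 = 0.2870
B_III = 1 / 0.2870 = 3.4843
Highest B → broadest niche (most generalist): morphospecies IV (B = 3.99).

morphospecies IV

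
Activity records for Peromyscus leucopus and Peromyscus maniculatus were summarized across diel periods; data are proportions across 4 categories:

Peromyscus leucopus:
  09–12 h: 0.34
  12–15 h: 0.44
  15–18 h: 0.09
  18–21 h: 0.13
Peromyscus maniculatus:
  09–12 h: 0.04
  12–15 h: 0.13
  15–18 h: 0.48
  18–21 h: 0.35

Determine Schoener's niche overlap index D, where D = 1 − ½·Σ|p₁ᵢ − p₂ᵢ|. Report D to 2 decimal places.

Σ|p₁ᵢ − p₂ᵢ| = 0.30 + 0.31 + 0.39 + 0.22 = 1.22
D = 1 − ½ × 1.22 = 1 − 0.610 = 0.3900

0.39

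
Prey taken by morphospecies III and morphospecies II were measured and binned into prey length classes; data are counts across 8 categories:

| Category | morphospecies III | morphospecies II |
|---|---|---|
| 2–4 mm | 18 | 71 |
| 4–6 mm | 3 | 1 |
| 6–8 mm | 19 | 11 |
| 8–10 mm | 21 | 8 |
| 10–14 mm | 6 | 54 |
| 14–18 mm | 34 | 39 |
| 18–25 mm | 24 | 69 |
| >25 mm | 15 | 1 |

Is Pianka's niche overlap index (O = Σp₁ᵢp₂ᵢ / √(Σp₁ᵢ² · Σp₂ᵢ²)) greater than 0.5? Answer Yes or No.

Proportions for morphospecies III (n=140): 18/140=0.1286, 3/140=0.0214, 19/140=0.1357, 21/140=0.1500, 6/140=0.0429, 34/140=0.2429, 24/140=0.1714, 15/140=0.1071
Proportions for morphospecies II (n=254): 71/254=0.2795, 1/254=0.0039, 11/254=0.0433, 8/254=0.0315, 54/254=0.2126, 39/254=0.1535, 69/254=0.2717, 1/254=0.0039
Σ p₁ᵢp₂ᵢ = 0.035944 + 0.000083 + 0.005876 + 0.004725 + 0.009121 + 0.037285 + 0.046569 + 0.000418 = 0.140021
Σp_1ᵢ² = 0.1286² + 0.0214² + 0.1357² + 0.1500² + 0.0429² + 0.2429² + 0.1714² + 0.1071² = 0.016538 + 0.000458 + 0.018414 + 0.022500 + 0.001840 + 0.059000 + 0.029378 + 0.011470 = 0.159598
Σp_2ᵢ² = 0.2795² + 0.0039² + 0.0433² + 0.0315² + 0.2126² + 0.1535² + 0.2717² + 0.0039² = 0.078120 + 0.000015 + 0.001875 + 0.000992 + 0.045199 + 0.023562 + 0.073821 + 0.000015 = 0.223599
O = 0.140021 / √(0.159598 × 0.223599) = 0.140021 / 0.1889073 = 0.7412
O = 0.7412 > 0.5 → Yes.

Yes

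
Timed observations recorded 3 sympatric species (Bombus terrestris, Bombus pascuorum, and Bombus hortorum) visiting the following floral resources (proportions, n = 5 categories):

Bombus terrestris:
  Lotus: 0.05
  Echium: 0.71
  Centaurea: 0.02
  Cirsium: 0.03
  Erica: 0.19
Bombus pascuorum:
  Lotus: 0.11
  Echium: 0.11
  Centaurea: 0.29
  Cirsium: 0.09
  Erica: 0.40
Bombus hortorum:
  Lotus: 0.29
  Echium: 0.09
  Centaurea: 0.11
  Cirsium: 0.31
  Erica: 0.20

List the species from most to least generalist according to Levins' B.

Σp_terrᵢ² = 0.05² + 0.71² + 0.02² + 0.03² + 0.19² = 0.0025 + 0.5041 + 0.0004 + 0.0009 + 0.0361 = 0.5440
B_terr = 1 / 0.5440 = 1.8382
Σp_pascᵢ² = 0.11² + 0.11² + 0.29² + 0.09² + 0.40² = 0.0121 + 0.0121 + 0.0841 + 0.0081 + 0.1600 = 0.2764
B_pasc = 1 / 0.2764 = 3.6179
Σp_hortᵢ² = 0.29² + 0.09² + 0.11² + 0.31² + 0.20² = 0.0841 + 0.0081 + 0.0121 + 0.0961 + 0.0400 = 0.2404
B_hort = 1 / 0.2404 = 4.1597
Ranking by B (broadest → narrowest): Bombus hortorum (4.16) > Bombus pascuorum (3.62) > Bombus terrestris (1.84)

Bombus hortorum > Bombus pascuorum > Bombus terrestris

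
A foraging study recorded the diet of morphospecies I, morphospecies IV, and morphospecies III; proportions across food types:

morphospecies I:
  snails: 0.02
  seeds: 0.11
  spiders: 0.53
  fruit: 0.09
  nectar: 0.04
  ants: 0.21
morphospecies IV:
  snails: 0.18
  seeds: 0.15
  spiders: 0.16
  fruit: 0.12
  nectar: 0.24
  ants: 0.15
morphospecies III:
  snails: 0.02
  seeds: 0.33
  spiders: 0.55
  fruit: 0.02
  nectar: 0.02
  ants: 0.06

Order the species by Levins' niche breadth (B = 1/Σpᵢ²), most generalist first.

morphospecies IV > morphospecies I > morphospecies III

Σp_Iᵢ² = 0.02² + 0.11² + 0.53² + 0.09² + 0.04² + 0.21² = 0.0004 + 0.0121 + 0.2809 + 0.0081 + 0.0016 + 0.0441 = 0.3472
B_I = 1 / 0.3472 = 2.8802
Σp_IVᵢ² = 0.18² + 0.15² + 0.16² + 0.12² + 0.24² + 0.15² = 0.0324 + 0.0225 + 0.0256 + 0.0144 + 0.0576 + 0.0225 = 0.1750
B_IV = 1 / 0.1750 = 5.7143
Σp_IIIᵢ² = 0.02² + 0.33² + 0.55² + 0.02² + 0.02² + 0.06² = 0.0004 + 0.1089 + 0.3025 + 0.0004 + 0.0004 + 0.0036 = 0.4162
B_III = 1 / 0.4162 = 2.4027
Ranking by B (broadest → narrowest): morphospecies IV (5.71) > morphospecies I (2.88) > morphospecies III (2.40)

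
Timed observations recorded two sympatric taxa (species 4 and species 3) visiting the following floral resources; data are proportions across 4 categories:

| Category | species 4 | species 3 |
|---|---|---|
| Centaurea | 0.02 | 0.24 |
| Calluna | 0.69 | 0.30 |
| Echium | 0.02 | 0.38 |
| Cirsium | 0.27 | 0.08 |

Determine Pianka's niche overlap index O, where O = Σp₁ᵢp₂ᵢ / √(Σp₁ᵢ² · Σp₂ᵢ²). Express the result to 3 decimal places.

Σ p₁ᵢp₂ᵢ = 0.0048 + 0.2070 + 0.0076 + 0.0216 = 0.2410
Σp_1ᵢ² = 0.02² + 0.69² + 0.02² + 0.27² = 0.0004 + 0.4761 + 0.0004 + 0.0729 = 0.5498
Σp_2ᵢ² = 0.24² + 0.30² + 0.38² + 0.08² = 0.0576 + 0.0900 + 0.1444 + 0.0064 = 0.2984
O = 0.2410 / √(0.5498 × 0.2984) = 0.2410 / 0.405044 = 0.59500

0.595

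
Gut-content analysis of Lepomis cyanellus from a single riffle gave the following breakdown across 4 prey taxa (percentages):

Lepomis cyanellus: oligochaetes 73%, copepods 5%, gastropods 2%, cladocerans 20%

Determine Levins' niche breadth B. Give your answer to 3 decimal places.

1.737

Convert percentages to proportions (divide by 100).
Σpᵢ² = 0.73² + 0.05² + 0.02² + 0.20² = 0.5329 + 0.0025 + 0.0004 + 0.0400 = 0.5758
B = 1 / 0.5758 = 1.73671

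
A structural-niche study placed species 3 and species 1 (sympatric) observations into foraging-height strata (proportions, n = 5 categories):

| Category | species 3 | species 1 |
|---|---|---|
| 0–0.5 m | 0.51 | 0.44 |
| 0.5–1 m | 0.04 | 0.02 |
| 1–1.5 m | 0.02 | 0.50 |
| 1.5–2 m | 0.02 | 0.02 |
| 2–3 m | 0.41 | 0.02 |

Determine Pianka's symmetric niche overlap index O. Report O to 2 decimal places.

0.56

Σ p₁ᵢp₂ᵢ = 0.2244 + 0.0008 + 0.0100 + 0.0004 + 0.0082 = 0.2438
Σp_1ᵢ² = 0.51² + 0.04² + 0.02² + 0.02² + 0.41² = 0.2601 + 0.0016 + 0.0004 + 0.0004 + 0.1681 = 0.4306
Σp_2ᵢ² = 0.44² + 0.02² + 0.50² + 0.02² + 0.02² = 0.1936 + 0.0004 + 0.2500 + 0.0004 + 0.0004 = 0.4448
O = 0.2438 / √(0.4306 × 0.4448) = 0.2438 / 0.43764 = 0.5571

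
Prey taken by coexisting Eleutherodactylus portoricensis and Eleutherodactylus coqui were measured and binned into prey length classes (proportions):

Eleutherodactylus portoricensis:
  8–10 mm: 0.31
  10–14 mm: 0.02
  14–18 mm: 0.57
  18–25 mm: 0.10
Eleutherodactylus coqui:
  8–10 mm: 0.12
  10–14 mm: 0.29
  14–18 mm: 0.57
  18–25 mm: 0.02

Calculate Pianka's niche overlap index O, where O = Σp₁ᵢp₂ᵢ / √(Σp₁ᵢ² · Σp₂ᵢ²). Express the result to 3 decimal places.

Σ p₁ᵢp₂ᵢ = 0.0372 + 0.0058 + 0.3249 + 0.0020 = 0.3699
Σp_1ᵢ² = 0.31² + 0.02² + 0.57² + 0.10² = 0.0961 + 0.0004 + 0.3249 + 0.0100 = 0.4314
Σp_2ᵢ² = 0.12² + 0.29² + 0.57² + 0.02² = 0.0144 + 0.0841 + 0.3249 + 0.0004 = 0.4238
O = 0.3699 / √(0.4314 × 0.4238) = 0.3699 / 0.427583 = 0.86510

0.865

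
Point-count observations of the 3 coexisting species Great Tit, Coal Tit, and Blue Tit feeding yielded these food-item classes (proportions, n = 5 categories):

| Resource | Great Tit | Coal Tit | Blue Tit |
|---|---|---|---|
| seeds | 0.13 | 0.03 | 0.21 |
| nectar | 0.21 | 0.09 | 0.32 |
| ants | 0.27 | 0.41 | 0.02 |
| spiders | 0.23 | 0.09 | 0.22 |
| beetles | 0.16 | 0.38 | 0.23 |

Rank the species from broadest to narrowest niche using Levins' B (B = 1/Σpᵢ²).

Σp_Greaᵢ² = 0.13² + 0.21² + 0.27² + 0.23² + 0.16² = 0.0169 + 0.0441 + 0.0729 + 0.0529 + 0.0256 = 0.2124
B_Grea = 1 / 0.2124 = 4.7081
Σp_Coalᵢ² = 0.03² + 0.09² + 0.41² + 0.09² + 0.38² = 0.0009 + 0.0081 + 0.1681 + 0.0081 + 0.1444 = 0.3296
B_Coal = 1 / 0.3296 = 3.0340
Σp_Blueᵢ² = 0.21² + 0.32² + 0.02² + 0.22² + 0.23² = 0.0441 + 0.1024 + 0.0004 + 0.0484 + 0.0529 = 0.2482
B_Blue = 1 / 0.2482 = 4.0290
Ranking by B (broadest → narrowest): Great Tit (4.71) > Blue Tit (4.03) > Coal Tit (3.03)

Great Tit > Blue Tit > Coal Tit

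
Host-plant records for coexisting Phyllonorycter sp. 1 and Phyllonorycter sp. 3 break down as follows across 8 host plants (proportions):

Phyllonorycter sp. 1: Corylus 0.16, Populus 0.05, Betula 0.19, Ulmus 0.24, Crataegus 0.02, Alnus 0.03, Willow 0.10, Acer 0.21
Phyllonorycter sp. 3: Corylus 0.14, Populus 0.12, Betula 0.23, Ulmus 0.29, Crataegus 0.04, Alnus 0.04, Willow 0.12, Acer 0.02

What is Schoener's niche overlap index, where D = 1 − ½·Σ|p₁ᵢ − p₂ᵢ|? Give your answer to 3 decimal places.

Σ|p₁ᵢ − p₂ᵢ| = 0.02 + 0.07 + 0.04 + 0.05 + 0.02 + 0.01 + 0.02 + 0.19 = 0.42
D = 1 − ½ × 0.42 = 1 − 0.210 = 0.79000

0.790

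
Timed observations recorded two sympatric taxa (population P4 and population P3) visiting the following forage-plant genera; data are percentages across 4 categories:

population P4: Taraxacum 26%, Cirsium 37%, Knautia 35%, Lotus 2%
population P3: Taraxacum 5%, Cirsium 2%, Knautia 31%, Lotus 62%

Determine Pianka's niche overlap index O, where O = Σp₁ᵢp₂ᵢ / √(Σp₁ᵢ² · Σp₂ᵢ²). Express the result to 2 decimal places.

0.36

Convert percentages to proportions (divide by 100).
Σ p₁ᵢp₂ᵢ = 0.0130 + 0.0074 + 0.1085 + 0.0124 = 0.1413
Σp_1ᵢ² = 0.26² + 0.37² + 0.35² + 0.02² = 0.0676 + 0.1369 + 0.1225 + 0.0004 = 0.3274
Σp_2ᵢ² = 0.05² + 0.02² + 0.31² + 0.62² = 0.0025 + 0.0004 + 0.0961 + 0.3844 = 0.4834
O = 0.1413 / √(0.3274 × 0.4834) = 0.1413 / 0.39783 = 0.3552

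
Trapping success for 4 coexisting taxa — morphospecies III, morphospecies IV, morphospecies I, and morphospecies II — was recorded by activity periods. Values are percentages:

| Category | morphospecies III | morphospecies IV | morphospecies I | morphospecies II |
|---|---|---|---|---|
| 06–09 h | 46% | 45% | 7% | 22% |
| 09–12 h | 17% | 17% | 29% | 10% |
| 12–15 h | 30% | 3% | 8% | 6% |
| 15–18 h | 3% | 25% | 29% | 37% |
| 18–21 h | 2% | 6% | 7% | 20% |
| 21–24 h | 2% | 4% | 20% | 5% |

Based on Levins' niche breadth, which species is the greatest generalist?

morphospecies I

Convert percentages to proportions (divide by 100).
Σp_IIIᵢ² = 0.46² + 0.17² + 0.30² + 0.03² + 0.02² + 0.02² = 0.2116 + 0.0289 + 0.0900 + 0.0009 + 0.0004 + 0.0004 = 0.3322
B_III = 1 / 0.3322 = 3.0102
Σp_IVᵢ² = 0.45² + 0.17² + 0.03² + 0.25² + 0.06² + 0.04² = 0.2025 + 0.0289 + 0.0009 + 0.0625 + 0.0036 + 0.0016 = 0.3000
B_IV = 1 / 0.3000 = 3.3333
Σp_Iᵢ² = 0.07² + 0.29² + 0.08² + 0.29² + 0.07² + 0.20² = 0.0049 + 0.0841 + 0.0064 + 0.0841 + 0.0049 + 0.0400 = 0.2244
B_I = 1 / 0.2244 = 4.4563
Σp_IIᵢ² = 0.22² + 0.10² + 0.06² + 0.37² + 0.20² + 0.05² = 0.0484 + 0.0100 + 0.0036 + 0.1369 + 0.0400 + 0.0025 = 0.2414
B_II = 1 / 0.2414 = 4.1425
Highest B → broadest niche (most generalist): morphospecies I (B = 4.46).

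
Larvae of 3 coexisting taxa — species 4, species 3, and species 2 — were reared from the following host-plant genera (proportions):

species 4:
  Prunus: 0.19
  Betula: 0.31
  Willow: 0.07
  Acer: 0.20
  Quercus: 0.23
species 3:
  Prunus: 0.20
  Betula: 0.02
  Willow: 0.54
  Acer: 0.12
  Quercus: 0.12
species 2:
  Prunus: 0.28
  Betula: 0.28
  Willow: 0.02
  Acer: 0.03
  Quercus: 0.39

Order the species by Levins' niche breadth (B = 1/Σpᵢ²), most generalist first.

Σp_4ᵢ² = 0.19² + 0.31² + 0.07² + 0.20² + 0.23² = 0.0361 + 0.0961 + 0.0049 + 0.0400 + 0.0529 = 0.2300
B_4 = 1 / 0.2300 = 4.3478
Σp_3ᵢ² = 0.20² + 0.02² + 0.54² + 0.12² + 0.12² = 0.0400 + 0.0004 + 0.2916 + 0.0144 + 0.0144 = 0.3608
B_3 = 1 / 0.3608 = 2.7716
Σp_2ᵢ² = 0.28² + 0.28² + 0.02² + 0.03² + 0.39² = 0.0784 + 0.0784 + 0.0004 + 0.0009 + 0.1521 = 0.3102
B_2 = 1 / 0.3102 = 3.2237
Ranking by B (broadest → narrowest): species 4 (4.35) > species 2 (3.22) > species 3 (2.77)

species 4 > species 2 > species 3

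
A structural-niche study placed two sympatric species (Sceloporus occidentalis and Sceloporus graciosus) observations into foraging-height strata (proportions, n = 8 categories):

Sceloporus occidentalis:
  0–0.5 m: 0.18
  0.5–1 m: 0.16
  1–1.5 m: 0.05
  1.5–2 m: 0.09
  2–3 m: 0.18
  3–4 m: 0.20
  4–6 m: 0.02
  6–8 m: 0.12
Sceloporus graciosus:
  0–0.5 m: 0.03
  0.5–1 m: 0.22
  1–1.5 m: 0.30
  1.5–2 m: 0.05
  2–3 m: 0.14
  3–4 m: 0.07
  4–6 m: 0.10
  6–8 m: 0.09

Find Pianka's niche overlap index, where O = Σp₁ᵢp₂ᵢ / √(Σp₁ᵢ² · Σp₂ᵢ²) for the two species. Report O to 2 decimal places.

0.66

Σ p₁ᵢp₂ᵢ = 0.0054 + 0.0352 + 0.0150 + 0.0045 + 0.0252 + 0.0140 + 0.0020 + 0.0108 = 0.1121
Σp_1ᵢ² = 0.18² + 0.16² + 0.05² + 0.09² + 0.18² + 0.20² + 0.02² + 0.12² = 0.0324 + 0.0256 + 0.0025 + 0.0081 + 0.0324 + 0.0400 + 0.0004 + 0.0144 = 0.1558
Σp_2ᵢ² = 0.03² + 0.22² + 0.30² + 0.05² + 0.14² + 0.07² + 0.10² + 0.09² = 0.0009 + 0.0484 + 0.0900 + 0.0025 + 0.0196 + 0.0049 + 0.0100 + 0.0081 = 0.1844
O = 0.1121 / √(0.1558 × 0.1844) = 0.1121 / 0.16950 = 0.6614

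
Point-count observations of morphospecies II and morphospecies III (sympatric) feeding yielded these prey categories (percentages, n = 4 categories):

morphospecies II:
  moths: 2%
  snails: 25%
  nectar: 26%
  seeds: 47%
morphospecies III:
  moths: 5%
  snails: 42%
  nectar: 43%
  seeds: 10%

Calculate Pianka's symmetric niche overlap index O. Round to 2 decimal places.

0.73

Convert percentages to proportions (divide by 100).
Σ p₁ᵢp₂ᵢ = 0.0010 + 0.1050 + 0.1118 + 0.0470 = 0.2648
Σp_1ᵢ² = 0.02² + 0.25² + 0.26² + 0.47² = 0.0004 + 0.0625 + 0.0676 + 0.2209 = 0.3514
Σp_2ᵢ² = 0.05² + 0.42² + 0.43² + 0.10² = 0.0025 + 0.1764 + 0.1849 + 0.0100 = 0.3738
O = 0.2648 / √(0.3514 × 0.3738) = 0.2648 / 0.36243 = 0.7306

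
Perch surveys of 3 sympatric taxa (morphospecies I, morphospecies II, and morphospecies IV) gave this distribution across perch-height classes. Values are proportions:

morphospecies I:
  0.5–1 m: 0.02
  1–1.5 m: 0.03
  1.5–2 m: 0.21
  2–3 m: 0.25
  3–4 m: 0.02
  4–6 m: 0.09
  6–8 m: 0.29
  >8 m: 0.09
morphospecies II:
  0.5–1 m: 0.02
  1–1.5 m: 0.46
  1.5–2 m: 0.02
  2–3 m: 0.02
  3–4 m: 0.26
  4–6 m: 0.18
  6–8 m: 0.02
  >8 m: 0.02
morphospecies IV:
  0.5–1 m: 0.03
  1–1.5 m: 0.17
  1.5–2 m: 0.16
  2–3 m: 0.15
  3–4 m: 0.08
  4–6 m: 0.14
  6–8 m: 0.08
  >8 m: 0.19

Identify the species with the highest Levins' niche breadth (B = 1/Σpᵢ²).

Σp_Iᵢ² = 0.02² + 0.03² + 0.21² + 0.25² + 0.02² + 0.09² + 0.29² + 0.09² = 0.0004 + 0.0009 + 0.0441 + 0.0625 + 0.0004 + 0.0081 + 0.0841 + 0.0081 = 0.2086
B_I = 1 / 0.2086 = 4.7939
Σp_IIᵢ² = 0.02² + 0.46² + 0.02² + 0.02² + 0.26² + 0.18² + 0.02² + 0.02² = 0.0004 + 0.2116 + 0.0004 + 0.0004 + 0.0676 + 0.0324 + 0.0004 + 0.0004 = 0.3136
B_II = 1 / 0.3136 = 3.1888
Σp_IVᵢ² = 0.03² + 0.17² + 0.16² + 0.15² + 0.08² + 0.14² + 0.08² + 0.19² = 0.0009 + 0.0289 + 0.0256 + 0.0225 + 0.0064 + 0.0196 + 0.0064 + 0.0361 = 0.1464
B_IV = 1 / 0.1464 = 6.8306
Highest B → broadest niche (most generalist): morphospecies IV (B = 6.83).

morphospecies IV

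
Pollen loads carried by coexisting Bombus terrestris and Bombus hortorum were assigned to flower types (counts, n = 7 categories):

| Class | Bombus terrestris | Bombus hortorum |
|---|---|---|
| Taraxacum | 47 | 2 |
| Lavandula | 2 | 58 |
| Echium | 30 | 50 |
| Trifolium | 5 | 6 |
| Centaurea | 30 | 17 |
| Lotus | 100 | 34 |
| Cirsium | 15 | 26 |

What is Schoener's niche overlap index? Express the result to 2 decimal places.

Proportions for Bombus terrestris (n=229): 47/229=0.2052, 2/229=0.0087, 30/229=0.1310, 5/229=0.0218, 30/229=0.1310, 100/229=0.4367, 15/229=0.0655
Proportions for Bombus hortorum (n=193): 2/193=0.0104, 58/193=0.3005, 50/193=0.2591, 6/193=0.0311, 17/193=0.0881, 34/193=0.1762, 26/193=0.1347
Σ|p₁ᵢ − p₂ᵢ| = 0.1948 + 0.2918 + 0.1281 + 0.0093 + 0.0429 + 0.2605 + 0.0692 = 0.9966
D = 1 − ½ × 0.9966 = 1 − 0.49830 = 0.50170

0.50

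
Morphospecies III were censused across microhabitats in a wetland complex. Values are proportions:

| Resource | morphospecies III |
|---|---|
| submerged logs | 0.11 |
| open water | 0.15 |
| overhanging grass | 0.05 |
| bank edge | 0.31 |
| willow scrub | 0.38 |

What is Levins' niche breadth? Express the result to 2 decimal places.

Σpᵢ² = 0.11² + 0.15² + 0.05² + 0.31² + 0.38² = 0.0121 + 0.0225 + 0.0025 + 0.0961 + 0.1444 = 0.2776
B = 1 / 0.2776 = 3.6023

3.60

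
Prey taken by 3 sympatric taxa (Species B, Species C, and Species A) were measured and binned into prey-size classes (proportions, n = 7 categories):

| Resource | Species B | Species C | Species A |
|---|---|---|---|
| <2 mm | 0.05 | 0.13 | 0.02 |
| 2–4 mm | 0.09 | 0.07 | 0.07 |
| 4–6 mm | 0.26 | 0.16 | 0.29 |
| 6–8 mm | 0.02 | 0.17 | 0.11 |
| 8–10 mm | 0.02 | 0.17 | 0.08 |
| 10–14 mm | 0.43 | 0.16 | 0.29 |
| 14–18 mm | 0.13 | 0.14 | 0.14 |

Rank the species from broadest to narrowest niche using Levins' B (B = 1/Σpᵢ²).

Species C > Species A > Species B

Σp_Bᵢ² = 0.05² + 0.09² + 0.26² + 0.02² + 0.02² + 0.43² + 0.13² = 0.0025 + 0.0081 + 0.0676 + 0.0004 + 0.0004 + 0.1849 + 0.0169 = 0.2808
B_B = 1 / 0.2808 = 3.5613
Σp_Cᵢ² = 0.13² + 0.07² + 0.16² + 0.17² + 0.17² + 0.16² + 0.14² = 0.0169 + 0.0049 + 0.0256 + 0.0289 + 0.0289 + 0.0256 + 0.0196 = 0.1504
B_C = 1 / 0.1504 = 6.6489
Σp_Aᵢ² = 0.02² + 0.07² + 0.29² + 0.11² + 0.08² + 0.29² + 0.14² = 0.0004 + 0.0049 + 0.0841 + 0.0121 + 0.0064 + 0.0841 + 0.0196 = 0.2116
B_A = 1 / 0.2116 = 4.7259
Ranking by B (broadest → narrowest): Species C (6.65) > Species A (4.73) > Species B (3.56)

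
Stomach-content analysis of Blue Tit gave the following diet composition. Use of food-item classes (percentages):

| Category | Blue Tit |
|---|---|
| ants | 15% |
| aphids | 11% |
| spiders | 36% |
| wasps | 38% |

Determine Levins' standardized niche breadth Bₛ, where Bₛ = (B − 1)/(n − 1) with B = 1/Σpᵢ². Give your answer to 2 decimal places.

0.75

Convert percentages to proportions (divide by 100).
Σpᵢ² = 0.15² + 0.11² + 0.36² + 0.38² = 0.0225 + 0.0121 + 0.1296 + 0.1444 = 0.3086
B = 1 / 0.3086 = 3.2404
Bₛ = (B − 1)/(n − 1) = (3.2404 − 1)/(4 − 1) = 2.2404/3 = 0.7468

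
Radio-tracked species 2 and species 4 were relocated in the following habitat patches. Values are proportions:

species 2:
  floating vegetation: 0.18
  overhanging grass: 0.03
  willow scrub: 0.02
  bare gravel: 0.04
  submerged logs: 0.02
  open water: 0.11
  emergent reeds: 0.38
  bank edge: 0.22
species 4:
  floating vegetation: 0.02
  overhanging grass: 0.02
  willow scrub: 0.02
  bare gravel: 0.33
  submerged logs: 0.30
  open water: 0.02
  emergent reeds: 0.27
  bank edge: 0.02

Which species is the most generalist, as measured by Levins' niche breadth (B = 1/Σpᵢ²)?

species 2

Σp_2ᵢ² = 0.18² + 0.03² + 0.02² + 0.04² + 0.02² + 0.11² + 0.38² + 0.22² = 0.0324 + 0.0009 + 0.0004 + 0.0016 + 0.0004 + 0.0121 + 0.1444 + 0.0484 = 0.2406
B_2 = 1 / 0.2406 = 4.1563
Σp_4ᵢ² = 0.02² + 0.02² + 0.02² + 0.33² + 0.30² + 0.02² + 0.27² + 0.02² = 0.0004 + 0.0004 + 0.0004 + 0.1089 + 0.0900 + 0.0004 + 0.0729 + 0.0004 = 0.2738
B_4 = 1 / 0.2738 = 3.6523
Highest B → broadest niche (most generalist): species 2 (B = 4.16).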